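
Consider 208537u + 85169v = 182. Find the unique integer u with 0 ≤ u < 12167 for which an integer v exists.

2680

Euclid: 208537 = 2·85169 + 38199; 85169 = 2·38199 + 8771; 38199 = 4·8771 + 3115; 8771 = 2·3115 + 2541; 3115 = 1·2541 + 574; 2541 = 4·574 + 245; 574 = 2·245 + 84; 245 = 2·84 + 77; 84 = 1·77 + 7; 77 = 11·7 + 0 → gcd = 7; 182 = 7·26.
Back-substitution yields 208537·(1039) + 85169·(-2544) = 7, so one solution is u = 1039·26 = 27014, v = -2544·26 = -66144.
Solutions in u differ by 85169/7 = 12167; the one in [0, 12167) is 27014 mod 12167 = 2680.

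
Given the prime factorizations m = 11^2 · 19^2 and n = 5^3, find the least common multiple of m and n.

max exponent per prime: 5^3 · 11^2 · 19^2 = 5460125

5460125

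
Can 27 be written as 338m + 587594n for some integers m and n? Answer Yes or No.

By Bézout, 338m + 587594n = 27 has integer solutions iff gcd(338, 587594) | 27.
Euclid: 587594 = 1738·338 + 150; 338 = 2·150 + 38; 150 = 3·38 + 36; 38 = 1·36 + 2; 36 = 18·2 + 0. gcd = 2; 27 mod 2 = 1. No.

No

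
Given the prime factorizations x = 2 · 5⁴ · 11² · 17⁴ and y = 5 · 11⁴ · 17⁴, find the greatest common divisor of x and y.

50530205

min exponent per shared prime: 5 · 11² · 17⁴ = 50530205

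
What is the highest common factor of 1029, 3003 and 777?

gcd(1029, 3003): 3003 = 2·1029 + 945; 1029 = 1·945 + 84; 945 = 11·84 + 21; 84 = 4·21 + 0 → 21
gcd(21, 777): 777 = 37·21 + 0 → 21

21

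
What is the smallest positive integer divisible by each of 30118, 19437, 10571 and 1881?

4949321058

30118 = 2 · 11 · 37²; 19437 = 3 · 11 · 19 · 31; 10571 = 11 · 31²; 1881 = 3² · 11 · 19
lcm takes max exponent of each prime: 2 · 3² · 11 · 19 · 31² · 37² = 4949321058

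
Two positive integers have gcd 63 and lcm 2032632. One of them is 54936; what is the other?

a·b = gcd·lcm = 63·2032632 = 128055816, so b = 128055816/54936 = 2331.

2331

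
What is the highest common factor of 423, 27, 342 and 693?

9

423 = 3² · 47; 27 = 3³; 342 = 2 · 3² · 19; 693 = 3² · 7 · 11
gcd takes min exponent of each prime: 3² = 9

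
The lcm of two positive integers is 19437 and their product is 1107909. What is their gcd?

From gcd × lcm = mn: gcd = 1107909 / 19437 = 57.

57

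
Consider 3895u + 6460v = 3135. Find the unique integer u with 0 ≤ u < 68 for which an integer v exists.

29

Euclid: 6460 = 1·3895 + 2565; 3895 = 1·2565 + 1330; 2565 = 1·1330 + 1235; 1330 = 1·1235 + 95; 1235 = 13·95 + 0 → gcd = 95; 3135 = 95·33.
Back-substitution yields 3895·(5) + 6460·(-3) = 95, so one solution is u = 5·33 = 165, v = -3·33 = -99.
Solutions in u differ by 6460/95 = 68; the one in [0, 68) is 165 mod 68 = 29.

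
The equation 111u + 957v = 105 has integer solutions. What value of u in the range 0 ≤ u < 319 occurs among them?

Reduce mod 957: 111u ≡ 105 (mod 957). With g = gcd(111, 957) = 3 dividing 105, divide through: 37u ≡ 35 (mod 319).
Since gcd(37, 319) = 1, u ≡ 35·(37)⁻¹ ≡ 182 (mod 319). Smallest non-negative: 182.

182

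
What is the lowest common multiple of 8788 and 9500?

8788 = 2² · 13³; 9500 = 2² · 5³ · 19
max exponents: 2² · 5³ · 13³ · 19 = 20871500

20871500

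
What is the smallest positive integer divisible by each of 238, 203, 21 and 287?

848946

238 = 2 · 7 · 17; 203 = 7 · 29; 21 = 3 · 7; 287 = 7 · 41
lcm takes max exponent of each prime: 2 · 3 · 7 · 17 · 29 · 41 = 848946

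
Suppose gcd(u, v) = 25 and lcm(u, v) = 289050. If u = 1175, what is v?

Using uv = gcd(u,v)·lcm(u,v) = 25·289050 = 7226250, we get v = 7226250/1175 = 6150.

6150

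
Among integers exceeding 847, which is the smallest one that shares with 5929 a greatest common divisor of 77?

924

Multiples of 77 above 847: 77·12, 77·13, … . Need the cofactor coprime to 5929/77 = 77.
Checking s = 12, 13, … the first with gcd(s, 77) = 1 is s = 12, giving 924.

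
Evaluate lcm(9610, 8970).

gcd first: 9610 = 1·8970 + 640; 8970 = 14·640 + 10; 640 = 64·10 + 0 → gcd = 10
lcm = 9610·8970/gcd = 86201700/10 = 8620170

8620170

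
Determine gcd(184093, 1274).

Euclid: 184093 = 144·1274 + 637; 1274 = 2·637 + 0. Last nonzero remainder: 637.

637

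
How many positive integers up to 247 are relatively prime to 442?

108

Prime factors of 442: 2, 13, 17. Count integers ≤ 247 divisible by none of them.
By inclusion–exclusion: 247 − ⌊247/2⌋ − ⌊247/13⌋ − ⌊247/17⌋ + ⌊247/26⌋ + ⌊247/34⌋ + ⌊247/221⌋ − ⌊247/442⌋ = 108.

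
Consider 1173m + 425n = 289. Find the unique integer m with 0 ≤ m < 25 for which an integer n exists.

Euclid: 1173 = 2·425 + 323; 425 = 1·323 + 102; 323 = 3·102 + 17; 102 = 6·17 + 0 → gcd = 17; 289 = 17·17.
Back-substitution yields 1173·(4) + 425·(-11) = 17, so one solution is m = 4·17 = 68, n = -11·17 = -187.
Solutions in m differ by 425/17 = 25; the one in [0, 25) is 68 mod 25 = 18.

18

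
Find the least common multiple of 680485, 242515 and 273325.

lcm(680485, 242515) = 680485·242515/gcd = 165027819775/65 = 2538889535
lcm(2538889535, 273325) = 2538889535·273325/gcd = 693941982153875/1885 = 368138982575

368138982575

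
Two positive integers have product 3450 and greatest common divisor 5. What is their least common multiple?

690

Since gcd(m,n)·lcm(m,n) = mn, lcm = 3450/5 = 690.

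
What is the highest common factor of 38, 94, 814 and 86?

38 = 2 · 19; 94 = 2 · 47; 814 = 2 · 11 · 37; 86 = 2 · 43
gcd takes min exponent of each prime: 2 = 2

2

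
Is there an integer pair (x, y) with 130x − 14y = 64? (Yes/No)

gcd(130, 14): 130 = 9·14 + 4; 14 = 3·4 + 2; 4 = 2·2 + 0 → 2
2 divides 64, so a solution exists.

Yes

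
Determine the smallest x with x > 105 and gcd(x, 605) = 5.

gcd(x, 605) = 5 forces 5 | x; write x = 5s. Then gcd(5s, 5·121) = 5·gcd(s, 121), so need gcd(s, 121) = 1.
5s > 105 gives s ≥ 22. The least s ≥ 22 coprime to 121 is 23, so x = 5·23 = 115.

115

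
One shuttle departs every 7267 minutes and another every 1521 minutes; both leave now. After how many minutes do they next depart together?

65403

gcd first: 7267 = 4·1521 + 1183; 1521 = 1·1183 + 338; 1183 = 3·338 + 169; 338 = 2·169 + 0 → gcd = 169
lcm = 7267·1521/gcd = 11053107/169 = 65403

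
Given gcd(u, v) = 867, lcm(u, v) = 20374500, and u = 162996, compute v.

u·v = gcd·lcm = 867·20374500 = 17664691500, so v = 17664691500/162996 = 108375.

108375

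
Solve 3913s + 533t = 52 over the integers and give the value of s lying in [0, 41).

12

Euclid: 3913 = 7·533 + 182; 533 = 2·182 + 169; 182 = 1·169 + 13; 169 = 13·13 + 0 → gcd = 13; 52 = 13·4.
Back-substitution yields 3913·(3) + 533·(-22) = 13, so one solution is s = 3·4 = 12, t = -22·4 = -88.
Solutions in s differ by 533/13 = 41; the one in [0, 41) is 12 mod 41 = 12.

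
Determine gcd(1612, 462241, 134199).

1612 = 2² · 13 · 31; 462241 = 13 · 31² · 37; 134199 = 3² · 13 · 31 · 37
gcd takes min exponent of each prime: 13 · 31 = 403

403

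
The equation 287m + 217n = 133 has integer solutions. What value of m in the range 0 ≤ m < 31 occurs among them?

Reduce mod 217: 287m ≡ 133 (mod 217). With g = gcd(287, 217) = 7 dividing 133, divide through: 41m ≡ 19 (mod 31).
Since gcd(41, 31) = 1, m ≡ 19·(41)⁻¹ ≡ 5 (mod 31). Smallest non-negative: 5.

5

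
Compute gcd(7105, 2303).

49

7105 = 5 · 7² · 29
2303 = 7² · 47
Common: 7² = 49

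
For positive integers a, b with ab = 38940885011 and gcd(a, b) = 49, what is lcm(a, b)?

For any two positive integers, gcd × lcm equals their product. Hence lcm = 38940885011 / 49 = 794711939.

794711939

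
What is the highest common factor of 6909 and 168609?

147

6909 = 3 · 7² · 47
168609 = 3 · 7² · 31 · 37
Common: 3 · 7² = 147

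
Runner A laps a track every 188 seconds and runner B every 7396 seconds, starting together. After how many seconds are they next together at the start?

188 = 2² · 47; 7396 = 2² · 43²
max exponents: 2² · 43² · 47 = 347612

347612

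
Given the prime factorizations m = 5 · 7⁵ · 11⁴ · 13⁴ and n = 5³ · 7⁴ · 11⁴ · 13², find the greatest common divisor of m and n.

min exponent per shared prime: 5 · 7⁴ · 11⁴ · 13² = 29704319645

29704319645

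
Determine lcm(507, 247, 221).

lcm(507, 247) = 507·247/gcd = 125229/13 = 9633
lcm(9633, 221) = 9633·221/gcd = 2128893/13 = 163761

163761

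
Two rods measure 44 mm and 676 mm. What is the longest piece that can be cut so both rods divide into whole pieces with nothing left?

4

44 = 2² · 11
676 = 2² · 13²
Common: 2² = 4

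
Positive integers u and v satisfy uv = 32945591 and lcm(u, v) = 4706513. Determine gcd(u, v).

7

gcd·lcm = product, so gcd = 32945591/4706513 = 7.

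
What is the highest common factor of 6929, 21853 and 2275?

13

gcd(6929, 21853): 21853 = 3·6929 + 1066; 6929 = 6·1066 + 533; 1066 = 2·533 + 0 → 533
gcd(533, 2275): 2275 = 4·533 + 143; 533 = 3·143 + 104; 143 = 1·104 + 39; 104 = 2·39 + 26; 39 = 1·26 + 13; 26 = 2·13 + 0 → 13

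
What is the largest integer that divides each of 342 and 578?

2

Euclid: 578 = 1·342 + 236; 342 = 1·236 + 106; 236 = 2·106 + 24; 106 = 4·24 + 10; 24 = 2·10 + 4; 10 = 2·4 + 2; 4 = 2·2 + 0. Last nonzero remainder: 2.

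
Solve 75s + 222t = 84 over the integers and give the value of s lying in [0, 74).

Reduce mod 222: 75s ≡ 84 (mod 222). With g = gcd(75, 222) = 3 dividing 84, divide through: 25s ≡ 28 (mod 74).
Since gcd(25, 74) = 1, s ≡ 28·(25)⁻¹ ≡ 10 (mod 74). Smallest non-negative: 10.

10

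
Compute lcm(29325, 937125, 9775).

21553875

29325 = 3 · 5² · 17 · 23; 937125 = 3² · 5³ · 7² · 17; 9775 = 5² · 17 · 23
lcm takes max exponent of each prime: 3² · 5³ · 7² · 17 · 23 = 21553875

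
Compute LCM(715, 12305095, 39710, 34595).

715 = 5 · 11 · 13; 12305095 = 5 · 11³ · 43²; 39710 = 2 · 5 · 11 · 19²; 34595 = 5 · 11 · 17 · 37
lcm takes max exponent of each prime: 2 · 5 · 11³ · 13 · 17 · 19² · 37 · 43² = 72646746030430

72646746030430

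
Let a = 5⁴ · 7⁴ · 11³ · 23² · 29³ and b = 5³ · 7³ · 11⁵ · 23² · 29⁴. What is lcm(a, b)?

90423906770412936875

max exponent per prime: 5⁴ · 7⁴ · 11⁵ · 23² · 29⁴ = 90423906770412936875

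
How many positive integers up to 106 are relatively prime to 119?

Prime factors of 119: 7, 17. Count integers ≤ 106 divisible by none of them.
By inclusion–exclusion: 106 − ⌊106/7⌋ − ⌊106/17⌋ + ⌊106/119⌋ = 85.

85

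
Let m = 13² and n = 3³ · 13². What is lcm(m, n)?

max exponent per prime: 3³ · 13² = 4563

4563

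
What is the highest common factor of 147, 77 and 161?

7

gcd(147, 77): 147 = 1·77 + 70; 77 = 1·70 + 7; 70 = 10·7 + 0 → 7
gcd(7, 161): 161 = 23·7 + 0 → 7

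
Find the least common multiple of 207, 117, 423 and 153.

2150109

207 = 3² · 23; 117 = 3² · 13; 423 = 3² · 47; 153 = 3² · 17
lcm takes max exponent of each prime: 3² · 13 · 17 · 23 · 47 = 2150109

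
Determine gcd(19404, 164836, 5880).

196

gcd(19404, 164836): 164836 = 8·19404 + 9604; 19404 = 2·9604 + 196; 9604 = 49·196 + 0 → 196
gcd(196, 5880): 5880 = 30·196 + 0 → 196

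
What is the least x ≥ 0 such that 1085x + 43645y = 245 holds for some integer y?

1207

Euclid: 43645 = 40·1085 + 245; 1085 = 4·245 + 105; 245 = 2·105 + 35; 105 = 3·35 + 0 → gcd = 35; 245 = 35·7.
Back-substitution yields 1085·(-362) + 43645·(9) = 35, so one solution is x = -362·7 = -2534, y = 9·7 = 63.
Solutions in x differ by 43645/35 = 1247; the one in [0, 1247) is -2534 mod 1247 = 1207.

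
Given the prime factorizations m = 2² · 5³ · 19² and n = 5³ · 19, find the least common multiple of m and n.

max exponent per prime: 2² · 5³ · 19² = 180500

180500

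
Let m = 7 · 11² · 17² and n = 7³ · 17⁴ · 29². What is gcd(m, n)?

2023

min exponent per shared prime: 7 · 17² = 2023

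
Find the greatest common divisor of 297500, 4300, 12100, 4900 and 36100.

100

gcd(297500, 4300): 297500 = 69·4300 + 800; 4300 = 5·800 + 300; 800 = 2·300 + 200; 300 = 1·200 + 100; 200 = 2·100 + 0 → 100
gcd(100, 12100): 12100 = 121·100 + 0 → 100
gcd(100, 4900): 4900 = 49·100 + 0 → 100
gcd(100, 36100): 36100 = 361·100 + 0 → 100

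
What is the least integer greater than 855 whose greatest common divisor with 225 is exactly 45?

225 = 45·5. Any a with gcd(a, 225) = 45 is a multiple of 45, say 45s, with s coprime to 5.
Need s > 855/45, so s ≥ 20. First s ≥ 20 with gcd(s, 5) = 1 is s = 21. Thus a = 45·21 = 945.

945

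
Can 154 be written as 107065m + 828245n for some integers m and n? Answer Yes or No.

No

By Bézout, 107065m + 828245n = 154 has integer solutions iff gcd(107065, 828245) | 154.
Euclid: 828245 = 7·107065 + 78790; 107065 = 1·78790 + 28275; 78790 = 2·28275 + 22240; 28275 = 1·22240 + 6035; 22240 = 3·6035 + 4135; 6035 = 1·4135 + 1900; 4135 = 2·1900 + 335; 1900 = 5·335 + 225; 335 = 1·225 + 110; 225 = 2·110 + 5; 110 = 22·5 + 0. gcd = 5; 154 mod 5 = 4. No.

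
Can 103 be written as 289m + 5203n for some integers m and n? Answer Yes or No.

gcd(289, 5203): 5203 = 18·289 + 1; 289 = 289·1 + 0 → 1
1 divides 103, so a solution exists.

Yes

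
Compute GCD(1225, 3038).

49

1225 = 5² · 7²
3038 = 2 · 7² · 31
Common: 7² = 49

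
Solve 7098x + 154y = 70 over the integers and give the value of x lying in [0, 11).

Reduce mod 154: 7098x ≡ 70 (mod 154). With g = gcd(7098, 154) = 14 dividing 70, divide through: 507x ≡ 5 (mod 11).
Since gcd(507, 11) = 1, x ≡ 5·(507)⁻¹ ≡ 5 (mod 11). Smallest non-negative: 5.

5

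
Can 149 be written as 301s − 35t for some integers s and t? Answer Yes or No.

No

gcd(301, 35): 301 = 8·35 + 21; 35 = 1·21 + 14; 21 = 1·14 + 7; 14 = 2·7 + 0 → 7
7 does not divide 149, so a solution does not exist.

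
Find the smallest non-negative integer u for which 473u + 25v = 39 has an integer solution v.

18

Euclid: 473 = 18·25 + 23; 25 = 1·23 + 2; 23 = 11·2 + 1; 2 = 2·1 + 0 → gcd = 1; 39 = 1·39.
Back-substitution yields 473·(12) + 25·(-227) = 1, so one solution is u = 12·39 = 468, v = -227·39 = -8853.
Solutions in u differ by 25/1 = 25; the one in [0, 25) is 468 mod 25 = 18.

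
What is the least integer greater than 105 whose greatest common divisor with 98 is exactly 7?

98 = 7·14. Any k with gcd(k, 98) = 7 is a multiple of 7, say 7s, with s coprime to 14.
Need s > 105/7, so s ≥ 16. First s ≥ 16 with gcd(s, 14) = 1 is s = 17. Thus k = 7·17 = 119.

119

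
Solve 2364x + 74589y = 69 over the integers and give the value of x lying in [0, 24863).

11201

Euclid: 74589 = 31·2364 + 1305; 2364 = 1·1305 + 1059; 1305 = 1·1059 + 246; 1059 = 4·246 + 75; 246 = 3·75 + 21; 75 = 3·21 + 12; 21 = 1·12 + 9; 12 = 1·9 + 3; 9 = 3·3 + 0 → gcd = 3; 69 = 3·23.
Back-substitution yields 2364·(6973) + 74589·(-221) = 3, so one solution is x = 6973·23 = 160379, y = -221·23 = -5083.
Solutions in x differ by 74589/3 = 24863; the one in [0, 24863) is 160379 mod 24863 = 11201.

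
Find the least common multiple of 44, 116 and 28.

8932

44 = 2² · 11; 116 = 2² · 29; 28 = 2² · 7
lcm takes max exponent of each prime: 2² · 7 · 11 · 29 = 8932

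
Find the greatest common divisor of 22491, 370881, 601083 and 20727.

441

gcd(22491, 370881): 370881 = 16·22491 + 11025; 22491 = 2·11025 + 441; 11025 = 25·441 + 0 → 441
gcd(441, 601083): 601083 = 1363·441 + 0 → 441
gcd(441, 20727): 20727 = 47·441 + 0 → 441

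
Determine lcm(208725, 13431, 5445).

208725 = 3 · 5² · 11² · 23; 13431 = 3 · 11² · 37; 5445 = 3² · 5 · 11²
lcm takes max exponent of each prime: 3² · 5² · 11² · 23 · 37 = 23168475

23168475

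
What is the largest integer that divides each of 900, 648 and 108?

gcd(900, 648): 900 = 1·648 + 252; 648 = 2·252 + 144; 252 = 1·144 + 108; 144 = 1·108 + 36; 108 = 3·36 + 0 → 36
gcd(36, 108): 108 = 3·36 + 0 → 36

36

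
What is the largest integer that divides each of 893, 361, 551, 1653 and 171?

19

gcd(893, 361): 893 = 2·361 + 171; 361 = 2·171 + 19; 171 = 9·19 + 0 → 19
gcd(19, 551): 551 = 29·19 + 0 → 19
gcd(19, 1653): 1653 = 87·19 + 0 → 19
gcd(19, 171): 171 = 9·19 + 0 → 19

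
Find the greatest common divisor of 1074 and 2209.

1

Euclid: 2209 = 2·1074 + 61; 1074 = 17·61 + 37; 61 = 1·37 + 24; 37 = 1·24 + 13; 24 = 1·13 + 11; 13 = 1·11 + 2; 11 = 5·2 + 1; 2 = 2·1 + 0. Last nonzero remainder: 1.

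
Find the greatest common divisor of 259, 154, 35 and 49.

7

gcd(259, 154): 259 = 1·154 + 105; 154 = 1·105 + 49; 105 = 2·49 + 7; 49 = 7·7 + 0 → 7
gcd(7, 35): 35 = 5·7 + 0 → 7
gcd(7, 49): 49 = 7·7 + 0 → 7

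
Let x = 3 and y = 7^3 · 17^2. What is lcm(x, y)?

max exponent per prime: 3 · 7^3 · 17^2 = 297381

297381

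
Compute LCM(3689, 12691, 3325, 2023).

lcm(3689, 12691) = 3689·12691/gcd = 46817099/7 = 6688157
lcm(6688157, 3325) = 6688157·3325/gcd = 22238122025/7 = 3176874575
lcm(3176874575, 2023) = 3176874575·2023/gcd = 6426817265225/119 = 54006867775

54006867775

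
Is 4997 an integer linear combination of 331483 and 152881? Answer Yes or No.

No

By Bézout, 331483s − 152881t = 4997 has integer solutions iff gcd(331483, 152881) | 4997.
Euclid: 331483 = 2·152881 + 25721; 152881 = 5·25721 + 24276; 25721 = 1·24276 + 1445; 24276 = 16·1445 + 1156; 1445 = 1·1156 + 289; 1156 = 4·289 + 0. gcd = 289; 4997 mod 289 = 84. No.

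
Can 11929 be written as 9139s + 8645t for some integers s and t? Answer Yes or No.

No

gcd(9139, 8645): 9139 = 1·8645 + 494; 8645 = 17·494 + 247; 494 = 2·247 + 0 → 247
247 does not divide 11929, so a solution does not exist.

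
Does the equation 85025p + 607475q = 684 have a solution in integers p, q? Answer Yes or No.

No

gcd(85025, 607475): 607475 = 7·85025 + 12300; 85025 = 6·12300 + 11225; 12300 = 1·11225 + 1075; 11225 = 10·1075 + 475; 1075 = 2·475 + 125; 475 = 3·125 + 100; 125 = 1·100 + 25; 100 = 4·25 + 0 → 25
25 does not divide 684, so a solution does not exist.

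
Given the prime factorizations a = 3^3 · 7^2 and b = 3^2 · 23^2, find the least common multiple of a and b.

699867

max exponent per prime: 3^3 · 7^2 · 23^2 = 699867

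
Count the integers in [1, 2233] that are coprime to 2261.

1706

2261 = 7·17·19. Inclusion–exclusion on these primes:
2233 − ⌊2233/7⌋ − ⌊2233/17⌋ − ⌊2233/19⌋ + ⌊2233/119⌋ + ⌊2233/133⌋ + ⌊2233/323⌋ − ⌊2233/2261⌋ = 1706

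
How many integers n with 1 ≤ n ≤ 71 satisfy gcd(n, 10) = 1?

10 = 2·5. Inclusion–exclusion on these primes:
71 − ⌊71/2⌋ − ⌊71/5⌋ + ⌊71/10⌋ = 29

29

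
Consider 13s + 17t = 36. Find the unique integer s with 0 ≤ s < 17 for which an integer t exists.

Euclid: 17 = 1·13 + 4; 13 = 3·4 + 1; 4 = 4·1 + 0 → gcd = 1; 36 = 1·36.
Back-substitution yields 13·(4) + 17·(-3) = 1, so one solution is s = 4·36 = 144, t = -3·36 = -108.
Solutions in s differ by 17/1 = 17; the one in [0, 17) is 144 mod 17 = 8.

8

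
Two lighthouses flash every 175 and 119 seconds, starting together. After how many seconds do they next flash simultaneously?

2975

gcd first: 175 = 1·119 + 56; 119 = 2·56 + 7; 56 = 8·7 + 0 → gcd = 7
lcm = 175·119/gcd = 20825/7 = 2975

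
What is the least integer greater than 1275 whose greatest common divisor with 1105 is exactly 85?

gcd(a, 1105) = 85 forces 85 | a; write a = 85s. Then gcd(85s, 85·13) = 85·gcd(s, 13), so need gcd(s, 13) = 1.
85s > 1275 gives s ≥ 16. The least s ≥ 16 coprime to 13 is 16, so a = 85·16 = 1360.

1360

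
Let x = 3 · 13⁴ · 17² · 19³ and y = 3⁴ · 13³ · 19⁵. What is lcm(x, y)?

1655481285584451

max exponent per prime: 3⁴ · 13⁴ · 17² · 19⁵ = 1655481285584451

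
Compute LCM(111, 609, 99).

111 = 3 · 37; 609 = 3 · 7 · 29; 99 = 3² · 11
lcm takes max exponent of each prime: 3² · 7 · 11 · 29 · 37 = 743589

743589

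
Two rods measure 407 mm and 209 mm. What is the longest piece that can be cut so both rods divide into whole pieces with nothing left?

407 = 11 · 37
209 = 11 · 19
Common: 11 = 11

11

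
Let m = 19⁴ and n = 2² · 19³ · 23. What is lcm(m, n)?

max exponent per prime: 2² · 19⁴ · 23 = 11989532

11989532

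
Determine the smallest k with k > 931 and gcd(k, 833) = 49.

833 = 49·17. Any k with gcd(k, 833) = 49 is a multiple of 49, say 49s, with s coprime to 17.
Need s > 931/49, so s ≥ 20. First s ≥ 20 with gcd(s, 17) = 1 is s = 20. Thus k = 49·20 = 980.

980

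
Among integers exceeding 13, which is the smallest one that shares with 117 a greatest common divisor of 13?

Multiples of 13 above 13: 13·2, 13·3, … . Need the cofactor coprime to 117/13 = 9.
Checking s = 2, 3, … the first with gcd(s, 9) = 1 is s = 2, giving 26.

26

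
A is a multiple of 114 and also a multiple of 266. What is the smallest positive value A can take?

114 = 2 · 3 · 19; 266 = 2 · 7 · 19
max exponents: 2 · 3 · 7 · 19 = 798

798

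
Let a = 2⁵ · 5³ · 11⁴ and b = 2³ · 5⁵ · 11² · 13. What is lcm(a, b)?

19033300000

max exponent per prime: 2⁵ · 5⁵ · 11⁴ · 13 = 19033300000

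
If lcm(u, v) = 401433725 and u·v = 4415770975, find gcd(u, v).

gcd·lcm = product, so gcd = 4415770975/401433725 = 11.

11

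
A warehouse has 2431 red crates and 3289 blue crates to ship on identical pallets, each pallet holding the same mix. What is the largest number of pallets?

143

2431 = 11 · 13 · 17
3289 = 11 · 13 · 23
Common: 11 · 13 = 143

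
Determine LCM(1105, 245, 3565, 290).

2239112330

lcm(1105, 245) = 1105·245/gcd = 270725/5 = 54145
lcm(54145, 3565) = 54145·3565/gcd = 193026925/5 = 38605385
lcm(38605385, 290) = 38605385·290/gcd = 11195561650/5 = 2239112330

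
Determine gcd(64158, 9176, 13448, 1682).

gcd(64158, 9176): 64158 = 6·9176 + 9102; 9176 = 1·9102 + 74; 9102 = 123·74 + 0 → 74
gcd(74, 13448): 13448 = 181·74 + 54; 74 = 1·54 + 20; 54 = 2·20 + 14; 20 = 1·14 + 6; 14 = 2·6 + 2; 6 = 3·2 + 0 → 2
gcd(2, 1682): 1682 = 841·2 + 0 → 2

2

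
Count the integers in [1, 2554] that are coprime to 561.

Prime factors of 561: 3, 11, 17. Count integers ≤ 2554 divisible by none of them.
By inclusion–exclusion: 2554 − ⌊2554/3⌋ − ⌊2554/11⌋ − ⌊2554/17⌋ + ⌊2554/33⌋ + ⌊2554/51⌋ + ⌊2554/187⌋ − ⌊2554/561⌋ = 1457.

1457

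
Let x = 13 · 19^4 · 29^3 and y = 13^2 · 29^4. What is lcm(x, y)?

15577332856969

max exponent per prime: 13^2 · 19^4 · 29^4 = 15577332856969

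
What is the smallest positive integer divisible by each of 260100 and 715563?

20679770700

gcd first: 715563 = 2·260100 + 195363; 260100 = 1·195363 + 64737; 195363 = 3·64737 + 1152; 64737 = 56·1152 + 225; 1152 = 5·225 + 27; 225 = 8·27 + 9; 27 = 3·9 + 0 → gcd = 9
lcm = 260100·715563/gcd = 186117936300/9 = 20679770700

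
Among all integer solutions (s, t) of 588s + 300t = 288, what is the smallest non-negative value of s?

1

Euclid: 588 = 1·300 + 288; 300 = 1·288 + 12; 288 = 24·12 + 0 → gcd = 12; 288 = 12·24.
Back-substitution yields 588·(-1) + 300·(2) = 12, so one solution is s = -1·24 = -24, t = 2·24 = 48.
Solutions in s differ by 300/12 = 25; the one in [0, 25) is -24 mod 25 = 1.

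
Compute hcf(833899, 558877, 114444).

833899 = 11 · 41 · 43²; 558877 = 11 · 23 · 47²; 114444 = 2² · 3² · 11 · 17²
gcd takes min exponent of each prime: 11 = 11

11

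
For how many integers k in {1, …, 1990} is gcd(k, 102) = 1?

624

102 = 2·3·17. Inclusion–exclusion on these primes:
1990 − ⌊1990/2⌋ − ⌊1990/3⌋ − ⌊1990/17⌋ + ⌊1990/6⌋ + ⌊1990/34⌋ + ⌊1990/51⌋ − ⌊1990/102⌋ = 624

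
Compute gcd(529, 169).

1

Euclid: 529 = 3·169 + 22; 169 = 7·22 + 15; 22 = 1·15 + 7; 15 = 2·7 + 1; 7 = 7·1 + 0. Last nonzero remainder: 1.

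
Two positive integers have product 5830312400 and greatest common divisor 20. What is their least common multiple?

Since gcd(m,n)·lcm(m,n) = mn, lcm = 5830312400/20 = 291515620.

291515620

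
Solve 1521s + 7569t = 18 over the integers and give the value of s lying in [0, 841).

423

gcd(1521, 7569) = 9 (Euclid: 7569 = 4·1521 + 1485; 1521 = 1·1485 + 36; 1485 = 41·36 + 9; 36 = 4·9 + 0), and 9 | 18.
Extended Euclid: 1521·(-209) + 7569·(42) = 9. Scale by 2: s₀ = -418.
General solution s = s₀ + 841k; reducing mod 841 gives s = 423 (and t = -85).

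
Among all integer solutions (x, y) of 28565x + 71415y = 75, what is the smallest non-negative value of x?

Euclid: 71415 = 2·28565 + 14285; 28565 = 1·14285 + 14280; 14285 = 1·14280 + 5; 14280 = 2856·5 + 0 → gcd = 5; 75 = 5·15.
Back-substitution yields 28565·(-5) + 71415·(2) = 5, so one solution is x = -5·15 = -75, y = 2·15 = 30.
Solutions in x differ by 71415/5 = 14283; the one in [0, 14283) is -75 mod 14283 = 14208.

14208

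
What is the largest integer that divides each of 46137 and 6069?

Euclid: 46137 = 7·6069 + 3654; 6069 = 1·3654 + 2415; 3654 = 1·2415 + 1239; 2415 = 1·1239 + 1176; 1239 = 1·1176 + 63; 1176 = 18·63 + 42; 63 = 1·42 + 21; 42 = 2·21 + 0. Last nonzero remainder: 21.

21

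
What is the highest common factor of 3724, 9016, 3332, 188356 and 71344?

196

gcd(3724, 9016): 9016 = 2·3724 + 1568; 3724 = 2·1568 + 588; 1568 = 2·588 + 392; 588 = 1·392 + 196; 392 = 2·196 + 0 → 196
gcd(196, 3332): 3332 = 17·196 + 0 → 196
gcd(196, 188356): 188356 = 961·196 + 0 → 196
gcd(196, 71344): 71344 = 364·196 + 0 → 196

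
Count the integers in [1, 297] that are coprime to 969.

Prime factors of 969: 3, 17, 19. Count integers ≤ 297 divisible by none of them.
By inclusion–exclusion: 297 − ⌊297/3⌋ − ⌊297/17⌋ − ⌊297/19⌋ + ⌊297/51⌋ + ⌊297/57⌋ + ⌊297/323⌋ − ⌊297/969⌋ = 176.

176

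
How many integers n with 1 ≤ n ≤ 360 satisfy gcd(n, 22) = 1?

22 = 2·11. Inclusion–exclusion on these primes:
360 − ⌊360/2⌋ − ⌊360/11⌋ + ⌊360/22⌋ = 164

164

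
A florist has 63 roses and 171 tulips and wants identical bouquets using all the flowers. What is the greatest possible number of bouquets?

Euclid: 171 = 2·63 + 45; 63 = 1·45 + 18; 45 = 2·18 + 9; 18 = 2·9 + 0. Last nonzero remainder: 9.

9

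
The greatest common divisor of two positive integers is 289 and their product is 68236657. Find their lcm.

For any two positive integers, gcd × lcm equals their product. Hence lcm = 68236657 / 289 = 236113.

236113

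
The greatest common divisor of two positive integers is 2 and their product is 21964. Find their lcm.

10982

For any two positive integers, gcd × lcm equals their product. Hence lcm = 21964 / 2 = 10982.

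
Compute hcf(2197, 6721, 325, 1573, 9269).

13

2197 = 13³; 6721 = 11 · 13 · 47; 325 = 5² · 13; 1573 = 11² · 13; 9269 = 13 · 23 · 31
gcd takes min exponent of each prime: 13 = 13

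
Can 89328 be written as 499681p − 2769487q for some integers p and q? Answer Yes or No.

No

By Bézout, 499681p − 2769487q = 89328 has integer solutions iff gcd(499681, 2769487) | 89328.
Euclid: 2769487 = 5·499681 + 271082; 499681 = 1·271082 + 228599; 271082 = 1·228599 + 42483; 228599 = 5·42483 + 16184; 42483 = 2·16184 + 10115; 16184 = 1·10115 + 6069; 10115 = 1·6069 + 4046; 6069 = 1·4046 + 2023; 4046 = 2·2023 + 0. gcd = 2023; 89328 mod 2023 = 316. No.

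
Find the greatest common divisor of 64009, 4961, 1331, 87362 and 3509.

64009 = 11² · 23²; 4961 = 11² · 41; 1331 = 11³; 87362 = 2 · 11² · 19²; 3509 = 11² · 29
gcd takes min exponent of each prime: 11² = 121

121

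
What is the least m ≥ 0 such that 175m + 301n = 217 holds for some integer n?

Euclid: 301 = 1·175 + 126; 175 = 1·126 + 49; 126 = 2·49 + 28; 49 = 1·28 + 21; 28 = 1·21 + 7; 21 = 3·7 + 0 → gcd = 7; 217 = 7·31.
Back-substitution yields 175·(-12) + 301·(7) = 7, so one solution is m = -12·31 = -372, n = 7·31 = 217.
Solutions in m differ by 301/7 = 43; the one in [0, 43) is -372 mod 43 = 15.

15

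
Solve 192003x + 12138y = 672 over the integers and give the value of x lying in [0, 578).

352

gcd(192003, 12138) = 21 (Euclid: 192003 = 15·12138 + 9933; 12138 = 1·9933 + 2205; 9933 = 4·2205 + 1113; 2205 = 1·1113 + 1092; 1113 = 1·1092 + 21; 1092 = 52·21 + 0), and 21 | 672.
Extended Euclid: 192003·(11) + 12138·(-174) = 21. Scale by 32: x₀ = 352.
General solution x = x₀ + 578t; reducing mod 578 gives x = 352 (and y = -5568).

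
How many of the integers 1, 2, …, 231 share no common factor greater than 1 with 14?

99

14 = 2·7. Inclusion–exclusion on these primes:
231 − ⌊231/2⌋ − ⌊231/7⌋ + ⌊231/14⌋ = 99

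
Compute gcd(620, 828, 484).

gcd(620, 828): 828 = 1·620 + 208; 620 = 2·208 + 204; 208 = 1·204 + 4; 204 = 51·4 + 0 → 4
gcd(4, 484): 484 = 121·4 + 0 → 4

4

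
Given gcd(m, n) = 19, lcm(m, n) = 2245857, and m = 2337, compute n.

m·n = gcd·lcm = 19·2245857 = 42671283, so n = 42671283/2337 = 18259.

18259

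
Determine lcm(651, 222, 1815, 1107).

lcm(651, 222) = 651·222/gcd = 144522/3 = 48174
lcm(48174, 1815) = 48174·1815/gcd = 87435810/3 = 29145270
lcm(29145270, 1107) = 29145270·1107/gcd = 32263813890/3 = 10754604630

10754604630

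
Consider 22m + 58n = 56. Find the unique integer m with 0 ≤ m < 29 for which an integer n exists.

Euclid: 58 = 2·22 + 14; 22 = 1·14 + 8; 14 = 1·8 + 6; 8 = 1·6 + 2; 6 = 3·2 + 0 → gcd = 2; 56 = 2·28.
Back-substitution yields 22·(8) + 58·(-3) = 2, so one solution is m = 8·28 = 224, n = -3·28 = -84.
Solutions in m differ by 58/2 = 29; the one in [0, 29) is 224 mod 29 = 21.

21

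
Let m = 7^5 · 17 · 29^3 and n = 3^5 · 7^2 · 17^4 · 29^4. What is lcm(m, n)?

max exponent per prime: 3^5 · 7^5 · 17^4 · 29^4 = 241259348536140501

241259348536140501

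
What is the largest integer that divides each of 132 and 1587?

132 = 2² · 3 · 11
1587 = 3 · 23²
Common: 3 = 3

3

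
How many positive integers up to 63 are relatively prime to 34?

30

34 = 2·17. Inclusion–exclusion on these primes:
63 − ⌊63/2⌋ − ⌊63/17⌋ + ⌊63/34⌋ = 30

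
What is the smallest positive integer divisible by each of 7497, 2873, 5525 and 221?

7497 = 3² · 7² · 17; 2873 = 13² · 17; 5525 = 5² · 13 · 17; 221 = 13 · 17
lcm takes max exponent of each prime: 3² · 5² · 7² · 13² · 17 = 31674825

31674825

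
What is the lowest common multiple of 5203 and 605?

5203 = 11² · 43; 605 = 5 · 11²
max exponents: 5 · 11² · 43 = 26015

26015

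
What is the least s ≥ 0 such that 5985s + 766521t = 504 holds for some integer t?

3330

Euclid: 766521 = 128·5985 + 441; 5985 = 13·441 + 252; 441 = 1·252 + 189; 252 = 1·189 + 63; 189 = 3·63 + 0 → gcd = 63; 504 = 63·8.
Back-substitution yields 5985·(3458) + 766521·(-27) = 63, so one solution is s = 3458·8 = 27664, t = -27·8 = -216.
Solutions in s differ by 766521/63 = 12167; the one in [0, 12167) is 27664 mod 12167 = 3330.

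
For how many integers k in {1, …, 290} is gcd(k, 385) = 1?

181

385 = 5·7·11. Inclusion–exclusion on these primes:
290 − ⌊290/5⌋ − ⌊290/7⌋ − ⌊290/11⌋ + ⌊290/35⌋ + ⌊290/55⌋ + ⌊290/77⌋ − ⌊290/385⌋ = 181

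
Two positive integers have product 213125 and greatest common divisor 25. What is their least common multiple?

For any two positive integers, gcd × lcm equals their product. Hence lcm = 213125 / 25 = 8525.

8525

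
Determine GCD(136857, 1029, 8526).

147

gcd(136857, 1029): 136857 = 133·1029 + 0 → 1029
gcd(1029, 8526): 8526 = 8·1029 + 294; 1029 = 3·294 + 147; 294 = 2·147 + 0 → 147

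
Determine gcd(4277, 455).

91

Euclid: 4277 = 9·455 + 182; 455 = 2·182 + 91; 182 = 2·91 + 0. Last nonzero remainder: 91.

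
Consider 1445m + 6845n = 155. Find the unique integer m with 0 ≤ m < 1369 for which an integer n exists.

Reduce mod 6845: 1445m ≡ 155 (mod 6845). With g = gcd(1445, 6845) = 5 dividing 155, divide through: 289m ≡ 31 (mod 1369).
Since gcd(289, 1369) = 1, m ≡ 31·(289)⁻¹ ≡ 1317 (mod 1369). Smallest non-negative: 1317.

1317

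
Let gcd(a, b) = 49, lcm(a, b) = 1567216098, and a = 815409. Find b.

a·b = gcd·lcm = 49·1567216098 = 76793588802, so b = 76793588802/815409 = 94178.

94178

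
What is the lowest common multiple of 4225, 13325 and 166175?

1151426575

4225 = 5² · 13²; 13325 = 5² · 13 · 41; 166175 = 5² · 17² · 23
lcm takes max exponent of each prime: 5² · 13² · 17² · 23 · 41 = 1151426575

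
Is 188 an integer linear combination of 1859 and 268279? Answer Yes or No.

By Bézout, 1859x − 268279y = 188 has integer solutions iff gcd(1859, 268279) | 188.
Euclid: 268279 = 144·1859 + 583; 1859 = 3·583 + 110; 583 = 5·110 + 33; 110 = 3·33 + 11; 33 = 3·11 + 0. gcd = 11; 188 mod 11 = 1. No.

No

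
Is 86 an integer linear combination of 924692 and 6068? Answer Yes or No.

No

By Bézout, 924692u + 6068v = 86 has integer solutions iff gcd(924692, 6068) | 86.
Euclid: 924692 = 152·6068 + 2356; 6068 = 2·2356 + 1356; 2356 = 1·1356 + 1000; 1356 = 1·1000 + 356; 1000 = 2·356 + 288; 356 = 1·288 + 68; 288 = 4·68 + 16; 68 = 4·16 + 4; 16 = 4·4 + 0. gcd = 4; 86 mod 4 = 2. No.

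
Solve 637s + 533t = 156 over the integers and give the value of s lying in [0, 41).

22

Euclid: 637 = 1·533 + 104; 533 = 5·104 + 13; 104 = 8·13 + 0 → gcd = 13; 156 = 13·12.
Back-substitution yields 637·(-5) + 533·(6) = 13, so one solution is s = -5·12 = -60, t = 6·12 = 72.
Solutions in s differ by 533/13 = 41; the one in [0, 41) is -60 mod 41 = 22.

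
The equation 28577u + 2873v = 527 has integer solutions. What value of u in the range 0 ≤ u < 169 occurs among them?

128

Reduce mod 2873: 28577u ≡ 527 (mod 2873). With g = gcd(28577, 2873) = 17 dividing 527, divide through: 1681u ≡ 31 (mod 169).
Since gcd(1681, 169) = 1, u ≡ 31·(1681)⁻¹ ≡ 128 (mod 169). Smallest non-negative: 128.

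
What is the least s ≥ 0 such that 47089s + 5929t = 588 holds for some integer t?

102

Euclid: 47089 = 7·5929 + 5586; 5929 = 1·5586 + 343; 5586 = 16·343 + 98; 343 = 3·98 + 49; 98 = 2·49 + 0 → gcd = 49; 588 = 49·12.
Back-substitution yields 47089·(-52) + 5929·(413) = 49, so one solution is s = -52·12 = -624, t = 413·12 = 4956.
Solutions in s differ by 5929/49 = 121; the one in [0, 121) is -624 mod 121 = 102.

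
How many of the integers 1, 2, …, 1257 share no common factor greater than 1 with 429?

704

429 = 3·11·13. Inclusion–exclusion on these primes:
1257 − ⌊1257/3⌋ − ⌊1257/11⌋ − ⌊1257/13⌋ + ⌊1257/33⌋ + ⌊1257/39⌋ + ⌊1257/143⌋ − ⌊1257/429⌋ = 704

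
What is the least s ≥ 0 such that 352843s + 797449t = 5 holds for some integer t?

470702

Reduce mod 797449: 352843s ≡ 5 (mod 797449). With g = gcd(352843, 797449) = 1 dividing 5, divide through: 352843s ≡ 5 (mod 797449).
Since gcd(352843, 797449) = 1, s ≡ 5·(352843)⁻¹ ≡ 470702 (mod 797449). Smallest non-negative: 470702.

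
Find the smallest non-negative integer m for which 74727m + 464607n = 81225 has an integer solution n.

113

Reduce mod 464607: 74727m ≡ 81225 (mod 464607). With g = gcd(74727, 464607) = 3249 dividing 81225, divide through: 23m ≡ 25 (mod 143).
Since gcd(23, 143) = 1, m ≡ 25·(23)⁻¹ ≡ 113 (mod 143). Smallest non-negative: 113.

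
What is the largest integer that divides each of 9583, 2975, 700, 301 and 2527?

gcd(9583, 2975): 9583 = 3·2975 + 658; 2975 = 4·658 + 343; 658 = 1·343 + 315; 343 = 1·315 + 28; 315 = 11·28 + 7; 28 = 4·7 + 0 → 7
gcd(7, 700): 700 = 100·7 + 0 → 7
gcd(7, 301): 301 = 43·7 + 0 → 7
gcd(7, 2527): 2527 = 361·7 + 0 → 7

7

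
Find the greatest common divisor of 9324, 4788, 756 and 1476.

9324 = 2² · 3² · 7 · 37; 4788 = 2² · 3² · 7 · 19; 756 = 2² · 3³ · 7; 1476 = 2² · 3² · 41
gcd takes min exponent of each prime: 2² · 3² = 36

36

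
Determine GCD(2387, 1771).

Euclid: 2387 = 1·1771 + 616; 1771 = 2·616 + 539; 616 = 1·539 + 77; 539 = 7·77 + 0. Last nonzero remainder: 77.

77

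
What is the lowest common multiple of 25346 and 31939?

gcd first: 31939 = 1·25346 + 6593; 25346 = 3·6593 + 5567; 6593 = 1·5567 + 1026; 5567 = 5·1026 + 437; 1026 = 2·437 + 152; 437 = 2·152 + 133; 152 = 1·133 + 19; 133 = 7·19 + 0 → gcd = 19
lcm = 25346·31939/gcd = 809525894/19 = 42606626

42606626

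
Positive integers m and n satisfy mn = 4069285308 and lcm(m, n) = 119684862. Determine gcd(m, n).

gcd·lcm = product, so gcd = 4069285308/119684862 = 34.

34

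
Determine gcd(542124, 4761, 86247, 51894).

gcd(542124, 4761): 542124 = 113·4761 + 4131; 4761 = 1·4131 + 630; 4131 = 6·630 + 351; 630 = 1·351 + 279; 351 = 1·279 + 72; 279 = 3·72 + 63; 72 = 1·63 + 9; 63 = 7·9 + 0 → 9
gcd(9, 86247): 86247 = 9583·9 + 0 → 9
gcd(9, 51894): 51894 = 5766·9 + 0 → 9

9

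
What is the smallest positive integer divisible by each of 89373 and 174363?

89373 = 3 · 31³; 174363 = 3 · 7 · 19² · 23
max exponents: 3 · 7 · 19² · 23 · 31³ = 5194448133

5194448133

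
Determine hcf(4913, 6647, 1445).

289

gcd(4913, 6647): 6647 = 1·4913 + 1734; 4913 = 2·1734 + 1445; 1734 = 1·1445 + 289; 1445 = 5·289 + 0 → 289
gcd(289, 1445): 1445 = 5·289 + 0 → 289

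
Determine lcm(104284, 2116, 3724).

51359765716

lcm(104284, 2116) = 104284·2116/gcd = 220664944/4 = 55166236
lcm(55166236, 3724) = 55166236·3724/gcd = 205439062864/4 = 51359765716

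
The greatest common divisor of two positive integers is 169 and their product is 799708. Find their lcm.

Since gcd(p,q)·lcm(p,q) = pq, lcm = 799708/169 = 4732.

4732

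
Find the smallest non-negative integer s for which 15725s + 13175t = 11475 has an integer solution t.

20

gcd(15725, 13175) = 425 (Euclid: 15725 = 1·13175 + 2550; 13175 = 5·2550 + 425; 2550 = 6·425 + 0), and 425 | 11475.
Extended Euclid: 15725·(-5) + 13175·(6) = 425. Scale by 27: s₀ = -135.
General solution s = s₀ + 31k; reducing mod 31 gives s = 20 (and t = -23).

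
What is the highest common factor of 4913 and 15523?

Euclid: 15523 = 3·4913 + 784; 4913 = 6·784 + 209; 784 = 3·209 + 157; 209 = 1·157 + 52; 157 = 3·52 + 1; 52 = 52·1 + 0. Last nonzero remainder: 1.

1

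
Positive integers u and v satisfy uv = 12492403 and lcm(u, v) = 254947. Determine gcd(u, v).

From gcd × lcm = uv: gcd = 12492403 / 254947 = 49.

49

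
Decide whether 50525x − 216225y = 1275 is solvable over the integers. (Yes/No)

Yes

gcd(50525, 216225): 216225 = 4·50525 + 14125; 50525 = 3·14125 + 8150; 14125 = 1·8150 + 5975; 8150 = 1·5975 + 2175; 5975 = 2·2175 + 1625; 2175 = 1·1625 + 550; 1625 = 2·550 + 525; 550 = 1·525 + 25; 525 = 21·25 + 0 → 25
25 divides 1275, so a solution exists.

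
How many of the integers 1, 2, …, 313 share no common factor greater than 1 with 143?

263

Prime factors of 143: 11, 13. Count integers ≤ 313 divisible by none of them.
By inclusion–exclusion: 313 − ⌊313/11⌋ − ⌊313/13⌋ + ⌊313/143⌋ = 263.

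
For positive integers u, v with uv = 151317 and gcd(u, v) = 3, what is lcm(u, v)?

For any two positive integers, gcd × lcm equals their product. Hence lcm = 151317 / 3 = 50439.

50439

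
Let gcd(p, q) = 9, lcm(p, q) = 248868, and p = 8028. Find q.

Using pq = gcd(p,q)·lcm(p,q) = 9·248868 = 2239812, we get q = 2239812/8028 = 279.

279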